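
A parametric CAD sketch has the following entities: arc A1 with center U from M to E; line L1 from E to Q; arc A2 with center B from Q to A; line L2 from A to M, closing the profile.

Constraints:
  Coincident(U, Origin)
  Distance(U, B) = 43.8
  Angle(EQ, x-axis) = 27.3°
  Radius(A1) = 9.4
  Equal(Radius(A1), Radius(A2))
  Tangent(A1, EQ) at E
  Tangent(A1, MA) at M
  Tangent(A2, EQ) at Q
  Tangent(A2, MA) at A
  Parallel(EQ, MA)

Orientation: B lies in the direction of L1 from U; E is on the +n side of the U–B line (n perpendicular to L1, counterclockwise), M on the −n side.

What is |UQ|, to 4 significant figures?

44.80

The slot axis is L1's direction at 27.3°, so u = (cos 27.3°, sin 27.3°) = (0.8886, 0.4586) and n = (−sin 27.3°, cos 27.3°) = (-0.4586, 0.8886). U is at the origin and B lies 43.8 along u from U, so B = 43.8·u = (38.92, 20.09). Tangency of A1 to both parallel lines with radius 9.4 puts E and M at U ± 9.4·n: E = (-4.311, 8.353), M = (4.311, -8.353). Equal radii place Q and A the same way about B: Q = B + 9.4·n = (34.61, 28.44), A = B − 9.4·n = (43.23, 11.74). Then |UQ| = |Q − U| = 44.80.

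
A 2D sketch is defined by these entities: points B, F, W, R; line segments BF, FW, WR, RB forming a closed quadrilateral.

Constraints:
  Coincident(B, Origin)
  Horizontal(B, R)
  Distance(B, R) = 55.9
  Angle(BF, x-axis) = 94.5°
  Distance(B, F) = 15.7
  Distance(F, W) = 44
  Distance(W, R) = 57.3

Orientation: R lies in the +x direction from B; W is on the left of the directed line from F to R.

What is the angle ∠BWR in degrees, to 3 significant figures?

58.9°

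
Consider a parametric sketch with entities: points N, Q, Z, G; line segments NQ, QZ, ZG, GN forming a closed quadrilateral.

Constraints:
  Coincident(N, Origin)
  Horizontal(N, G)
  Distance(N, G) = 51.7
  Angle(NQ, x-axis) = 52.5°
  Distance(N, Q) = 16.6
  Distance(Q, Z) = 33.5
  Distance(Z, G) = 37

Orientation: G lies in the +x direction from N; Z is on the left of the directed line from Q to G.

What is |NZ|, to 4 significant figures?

49.74

Checks: |QZ| = 33.50 ✓; |ZG| = 37.00 ✓.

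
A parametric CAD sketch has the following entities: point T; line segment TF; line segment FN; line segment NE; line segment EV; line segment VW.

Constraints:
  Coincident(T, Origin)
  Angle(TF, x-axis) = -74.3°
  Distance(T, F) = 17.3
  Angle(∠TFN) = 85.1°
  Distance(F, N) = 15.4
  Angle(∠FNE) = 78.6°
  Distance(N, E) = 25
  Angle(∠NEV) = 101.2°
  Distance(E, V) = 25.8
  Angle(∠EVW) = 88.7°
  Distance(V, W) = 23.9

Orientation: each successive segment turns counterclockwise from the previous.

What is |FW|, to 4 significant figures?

14.73

T is at the origin; TF runs at -74.3° with length 17.3, so F = (4.681, -16.65). ∠TFN = 85.1° gives FN at 20.60° from the x-axis; with |FN| = 15.4, N = (19.10, -11.24). ∠FNE = 78.6° gives NE at 122.0° from the x-axis; with |NE| = 25.0, E = (5.849, 9.965). ∠NEV = 101.2° gives EV at -159.2° from the x-axis; with |EV| = 25.8, V = (-18.27, 0.8032). ∠EVW = 88.7° gives VW at -67.90° from the x-axis; with |VW| = 23.9, W = (-9.278, -21.34). Then |FW| = |W − F| = 14.73.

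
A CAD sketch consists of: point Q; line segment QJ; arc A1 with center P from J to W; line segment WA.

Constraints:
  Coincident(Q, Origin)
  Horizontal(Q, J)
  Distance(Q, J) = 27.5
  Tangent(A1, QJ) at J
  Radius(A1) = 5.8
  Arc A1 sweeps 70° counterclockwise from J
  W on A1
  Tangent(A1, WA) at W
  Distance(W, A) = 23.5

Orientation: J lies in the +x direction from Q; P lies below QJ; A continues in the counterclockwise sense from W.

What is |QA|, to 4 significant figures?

29.45

On A1, J sits at bearing 90° from P; a 70° counterclockwise sweep puts W at bearing 160°, so W = P + 5.8·(cos 160°, sin 160°) = (22.05, -3.816). A1 meets WA tangentially, so PW is at right angles to WA, so WA runs along (−sin 160°, cos 160°); with |WA| = 23.5, A = (14.01, -25.90). Then |QA| = |A − Q| = 29.45.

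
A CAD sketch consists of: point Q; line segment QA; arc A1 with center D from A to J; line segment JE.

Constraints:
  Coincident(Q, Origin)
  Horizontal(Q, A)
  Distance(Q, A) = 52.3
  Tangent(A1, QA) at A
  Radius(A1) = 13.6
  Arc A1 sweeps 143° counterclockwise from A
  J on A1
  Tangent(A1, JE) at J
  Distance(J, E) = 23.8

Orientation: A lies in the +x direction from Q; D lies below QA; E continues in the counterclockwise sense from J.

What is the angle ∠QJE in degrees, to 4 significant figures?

172.0°

Q is at the origin; QA is horizontal with |QA| = 52.3 and A on the +x side, so A = (52.30, 0.000). The tangent condition forces DA to be normal to QA, so D = A + (0, -13.6) = (52.30, -13.60). On A1, A sits at bearing 90° from D; a 143° counterclockwise sweep puts J at bearing 233°, so J = D + 13.6·(cos 233°, sin 233°) = (44.12, -24.46). Tangency of A1 to JE means the radius DJ is perpendicular to JE, so JE runs along (−sin 233°, cos 233°); with |JE| = 23.8, E = (63.12, -38.78). Then cos ∠QJE = JQ·JE / (|JQ||JE|), giving 172.0°.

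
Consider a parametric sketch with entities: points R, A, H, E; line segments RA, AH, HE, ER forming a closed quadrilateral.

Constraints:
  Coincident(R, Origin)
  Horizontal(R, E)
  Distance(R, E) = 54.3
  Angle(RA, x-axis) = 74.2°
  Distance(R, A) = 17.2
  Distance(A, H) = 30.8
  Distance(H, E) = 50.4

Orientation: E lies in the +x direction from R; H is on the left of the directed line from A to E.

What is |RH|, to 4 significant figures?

47.08

Checks: R.y = 0.00, E.y = 0.00 ✓; |AH| = 30.80 ✓; |HE| = 50.40 ✓.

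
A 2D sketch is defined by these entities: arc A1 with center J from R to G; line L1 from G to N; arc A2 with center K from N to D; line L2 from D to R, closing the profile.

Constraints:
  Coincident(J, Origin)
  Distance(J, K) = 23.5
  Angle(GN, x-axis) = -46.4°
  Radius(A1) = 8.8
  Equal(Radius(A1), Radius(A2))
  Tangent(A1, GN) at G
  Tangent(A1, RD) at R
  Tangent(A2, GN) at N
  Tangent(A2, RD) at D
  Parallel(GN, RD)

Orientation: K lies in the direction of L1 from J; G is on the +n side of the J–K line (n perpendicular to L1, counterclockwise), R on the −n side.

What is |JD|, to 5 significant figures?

25.094

The slot axis is L1's direction at -46.4°, so u = (cos -46.4°, sin -46.4°) = (0.68962, -0.72417) and n = (−sin -46.4°, cos -46.4°) = (0.72417, 0.68962). J is at the origin and K lies 23.5 along u from J, so K = 23.5·u = (16.206, -17.018). Tangency of A1 to both parallel lines with radius 8.8 puts G and R at J ± 8.8·n: G = (6.3727, 6.0687), R = (-6.3727, -6.0687). Equal radii place N and D the same way about K: N = K + 8.8·n = (22.579, -10.949), D = K − 8.8·n = (9.8333, -23.087). Then |JD| = |D − J| = 25.094.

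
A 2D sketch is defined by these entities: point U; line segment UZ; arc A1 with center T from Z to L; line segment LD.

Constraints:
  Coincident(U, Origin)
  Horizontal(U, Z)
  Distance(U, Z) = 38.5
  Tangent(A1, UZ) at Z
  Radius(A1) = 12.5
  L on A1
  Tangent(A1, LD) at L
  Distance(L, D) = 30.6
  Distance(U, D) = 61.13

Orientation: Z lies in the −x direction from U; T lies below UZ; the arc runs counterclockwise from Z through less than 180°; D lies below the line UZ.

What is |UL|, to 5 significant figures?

52.978

U is at the origin; U and Z share the same y with |UZ| = 38.5 and Z on the −x side, so Z = (-38.500, 0.0000). A1 meets UZ tangentially, so TZ is at right angles to UZ, so T = Z + (0, -12.5) = (-38.500, -12.500). Since TL ⟂ LD (tangency), |TD| = √(12.5² + 30.6²) = 33.055 regardless of where L sits on A1. So D lies on both circle(U, 61.13) and circle(T, 33.055); the below-UZ intersection is D = (-40.857, -45.470). L is the foot of the tangent from D: L = (-50.379, -16.390).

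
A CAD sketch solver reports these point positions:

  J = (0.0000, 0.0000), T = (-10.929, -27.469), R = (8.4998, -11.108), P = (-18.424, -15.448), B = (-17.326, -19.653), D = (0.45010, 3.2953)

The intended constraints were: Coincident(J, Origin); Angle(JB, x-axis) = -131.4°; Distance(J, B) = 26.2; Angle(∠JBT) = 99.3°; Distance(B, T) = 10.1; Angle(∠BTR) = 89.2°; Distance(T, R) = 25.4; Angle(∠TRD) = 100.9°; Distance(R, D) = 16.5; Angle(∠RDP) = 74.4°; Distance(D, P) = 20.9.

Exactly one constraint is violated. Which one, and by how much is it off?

Distance(D, P) = 20.9 — off by 5.70.

J = (0.00, 0.00) ✓; JB at -131.4° ✓; |JB| = 26.20 ✓; ∠JBT = 99.30° ✓; |BT| = 10.10 ✓; ∠BTR = 89.20° ✓; |TR| = 25.40 ✓; ∠TRD = 100.9° ✓; |RD| = 16.50 ✓; ∠RDP = 74.40° ✓; |DP| = 26.60 ✗.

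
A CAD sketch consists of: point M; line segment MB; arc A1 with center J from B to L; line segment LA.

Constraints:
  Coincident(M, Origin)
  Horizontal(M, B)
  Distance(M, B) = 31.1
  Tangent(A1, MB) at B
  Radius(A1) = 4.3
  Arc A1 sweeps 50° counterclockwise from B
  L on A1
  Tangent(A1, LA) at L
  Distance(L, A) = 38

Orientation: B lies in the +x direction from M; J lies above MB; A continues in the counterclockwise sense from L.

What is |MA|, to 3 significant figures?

66.3

M is at the origin; M and B share the same y with |MB| = 31.1 and B on the +x side, so B = (31.1, 0.00). A1 meets MB tangentially, so JB is at right angles to MB, so J = B + (0, 4.3) = (31.1, 4.30). On A1, B sits at bearing -90° from J; a 50° counterclockwise sweep puts L at bearing -40°, so L = J + 4.3·(cos -40°, sin -40°) = (34.4, 1.54). Since A1 is tangent to LA there, JL ⟂ LA, so LA runs along (−sin -40°, cos -40°); with |LA| = 38.0, A = (58.8, 30.6). Then |MA| = |A − M| = 66.3.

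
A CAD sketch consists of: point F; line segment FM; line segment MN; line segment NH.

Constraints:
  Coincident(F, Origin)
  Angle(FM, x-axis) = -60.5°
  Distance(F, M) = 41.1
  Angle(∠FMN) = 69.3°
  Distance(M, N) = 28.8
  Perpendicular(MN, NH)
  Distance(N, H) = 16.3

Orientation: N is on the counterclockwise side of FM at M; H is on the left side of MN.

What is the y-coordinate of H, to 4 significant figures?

-3.211

∠FMN = 69.3°, so MN runs at -60.5° + (180° − 69.3°) = 50.20° from the x-axis; with |MN| = 28.8, N = M + 28.8·(cos 50.20°, sin 50.20°) = (38.67, -13.65). The perpendicularity gives NH at right angles to MN; with |NH| = 16.3 on the left of MN, H = N + 16.3·(-0.7683, 0.6401) = (26.15, -3.211). So H.y = -3.211.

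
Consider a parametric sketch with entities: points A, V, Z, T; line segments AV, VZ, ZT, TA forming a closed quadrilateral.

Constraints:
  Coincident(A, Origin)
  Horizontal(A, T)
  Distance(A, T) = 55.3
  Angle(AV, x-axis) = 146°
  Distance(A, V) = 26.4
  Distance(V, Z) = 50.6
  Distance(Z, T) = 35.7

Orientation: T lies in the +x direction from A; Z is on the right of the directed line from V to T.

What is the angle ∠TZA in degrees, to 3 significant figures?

134°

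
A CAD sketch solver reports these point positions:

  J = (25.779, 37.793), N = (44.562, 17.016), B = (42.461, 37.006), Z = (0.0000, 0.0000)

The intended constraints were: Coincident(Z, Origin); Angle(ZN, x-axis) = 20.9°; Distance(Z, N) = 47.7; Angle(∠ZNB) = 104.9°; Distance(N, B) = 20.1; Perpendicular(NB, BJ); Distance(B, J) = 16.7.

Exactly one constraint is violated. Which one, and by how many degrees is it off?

Perpendicular(NB, BJ) — off by 8.70°.

Z = (0.00, 0.00) ✓; ZN at 20.90° ✓; |ZN| = 47.70 ✓; ∠ZNB = 104.9° ✓; |NB| = 20.10 ✓; ∠(NB, BJ) = 81.30° ✗; |BJ| = 16.70 ✓.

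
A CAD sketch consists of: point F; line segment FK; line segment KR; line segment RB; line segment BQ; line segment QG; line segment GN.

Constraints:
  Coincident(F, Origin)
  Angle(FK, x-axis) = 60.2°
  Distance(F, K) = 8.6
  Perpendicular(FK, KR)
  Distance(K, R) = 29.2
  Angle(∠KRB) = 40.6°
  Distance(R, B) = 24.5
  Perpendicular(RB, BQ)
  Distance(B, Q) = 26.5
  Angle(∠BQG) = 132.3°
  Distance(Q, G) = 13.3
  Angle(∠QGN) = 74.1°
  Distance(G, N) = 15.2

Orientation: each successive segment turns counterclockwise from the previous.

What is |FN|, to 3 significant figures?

22.0

F is at the origin; FK runs at 60.2° with length 8.6, so K = (4.27, 7.46). FK is perpendicular to KR, so KR runs at 150°; with |KR| = 29.2, R = (-21.1, 22.0). ∠KRB = 40.6° gives RB at -70.4° from the x-axis; with |RB| = 24.5, B = (-12.8, -1.11). RB ⟂ BQ, so BQ runs at 19.6°; with |BQ| = 26.5, Q = (12.1, 7.78). ∠BQG = 132.3° gives QG at 67.3° from the x-axis; with |QG| = 13.3, G = (17.3, 20.1). ∠QGN = 74.1° gives GN at 173° from the x-axis; with |GN| = 15.2, N = (2.16, 21.9). Then |FN| = |N − F| = 22.0.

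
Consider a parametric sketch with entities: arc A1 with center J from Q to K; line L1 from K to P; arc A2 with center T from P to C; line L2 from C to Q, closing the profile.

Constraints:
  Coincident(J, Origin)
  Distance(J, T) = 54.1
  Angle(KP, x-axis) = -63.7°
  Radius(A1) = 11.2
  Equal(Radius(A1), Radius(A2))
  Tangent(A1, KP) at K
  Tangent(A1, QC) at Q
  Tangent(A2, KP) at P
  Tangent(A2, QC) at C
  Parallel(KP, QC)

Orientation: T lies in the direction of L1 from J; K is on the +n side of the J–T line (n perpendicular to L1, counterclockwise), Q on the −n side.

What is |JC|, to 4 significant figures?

55.25

Tangency of A1 to both parallel lines with radius 11.2 puts K and Q at J ± 11.2·n: K = (10.04, 4.962), Q = (-10.04, -4.962). Equal radii place P and C the same way about T: P = T + 11.2·n = (34.01, -43.54), C = T − 11.2·n = (13.93, -53.46). Then |JC| = |C − J| = 55.25.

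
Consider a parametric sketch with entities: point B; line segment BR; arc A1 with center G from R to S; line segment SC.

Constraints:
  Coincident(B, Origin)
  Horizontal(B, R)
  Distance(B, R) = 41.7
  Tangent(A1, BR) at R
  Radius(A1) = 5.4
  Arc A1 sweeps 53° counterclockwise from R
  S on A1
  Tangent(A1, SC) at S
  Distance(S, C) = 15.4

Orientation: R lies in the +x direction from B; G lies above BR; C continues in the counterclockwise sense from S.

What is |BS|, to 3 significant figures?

46.1

B is at the origin; BR is horizontal with |BR| = 41.7 and R on the +x side, so R = (41.7, 0.00). The tangent condition forces GR to be normal to BR, so G = R + (0, 5.4) = (41.7, 5.40). On A1, R sits at bearing -90° from G; a 53° counterclockwise sweep puts S at bearing -37°, so S = G + 5.4·(cos -37°, sin -37°) = (46.0, 2.15). Then |BS| = |S − B| = 46.1.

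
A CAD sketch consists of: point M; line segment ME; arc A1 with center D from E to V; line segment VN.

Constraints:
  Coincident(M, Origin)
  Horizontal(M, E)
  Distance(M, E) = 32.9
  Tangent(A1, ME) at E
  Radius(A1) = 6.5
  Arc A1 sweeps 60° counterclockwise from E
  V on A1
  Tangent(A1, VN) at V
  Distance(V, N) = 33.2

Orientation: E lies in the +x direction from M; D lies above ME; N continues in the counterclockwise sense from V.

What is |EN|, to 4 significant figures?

38.96

M is at the origin; M and E share the same y with |ME| = 32.9 and E on the +x side, so E = (32.90, 0.000). Since A1 is tangent to ME there, DE ⟂ ME, so D = E + (0, 6.5) = (32.90, 6.500). On A1, E sits at bearing -90° from D; a 60° counterclockwise sweep puts V at bearing -30°, so V = D + 6.5·(cos -30°, sin -30°) = (38.53, 3.250). The tangent condition forces DV to be normal to VN, so VN runs along (−sin -30°, cos -30°); with |VN| = 33.2, N = (55.13, 32.00). Then |EN| = |N − E| = 38.96.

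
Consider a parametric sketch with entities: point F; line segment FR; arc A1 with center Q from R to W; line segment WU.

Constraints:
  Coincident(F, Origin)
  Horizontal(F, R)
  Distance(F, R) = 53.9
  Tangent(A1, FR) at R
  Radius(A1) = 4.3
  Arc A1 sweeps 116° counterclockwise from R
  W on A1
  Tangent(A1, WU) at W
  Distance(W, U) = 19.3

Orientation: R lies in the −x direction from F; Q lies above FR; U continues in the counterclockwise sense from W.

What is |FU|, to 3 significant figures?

63.1

F is at the origin; FR is horizontal with |FR| = 53.9 and R on the −x side, so R = (-53.9, 0.00). Since A1 is tangent to FR there, QR ⟂ FR, so Q = R + (0, 4.3) = (-53.9, 4.30). On A1, R sits at bearing -90° from Q; a 116° counterclockwise sweep puts W at bearing 26°, so W = Q + 4.3·(cos 26°, sin 26°) = (-50.0, 6.18). A1 meets WU tangentially, so QW is at right angles to WU, so WU runs along (−sin 26°, cos 26°); with |WU| = 19.3, U = (-58.5, 23.5). Then |FU| = |U − F| = 63.1.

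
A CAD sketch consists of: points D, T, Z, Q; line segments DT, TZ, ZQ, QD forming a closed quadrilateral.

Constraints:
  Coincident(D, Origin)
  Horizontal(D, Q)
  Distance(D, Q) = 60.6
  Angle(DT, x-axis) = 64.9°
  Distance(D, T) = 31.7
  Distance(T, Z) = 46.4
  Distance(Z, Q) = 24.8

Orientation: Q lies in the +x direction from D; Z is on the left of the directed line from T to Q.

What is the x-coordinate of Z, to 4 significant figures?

59.68

Checks: |TZ| = 46.40 ✓; |ZQ| = 24.80 ✓.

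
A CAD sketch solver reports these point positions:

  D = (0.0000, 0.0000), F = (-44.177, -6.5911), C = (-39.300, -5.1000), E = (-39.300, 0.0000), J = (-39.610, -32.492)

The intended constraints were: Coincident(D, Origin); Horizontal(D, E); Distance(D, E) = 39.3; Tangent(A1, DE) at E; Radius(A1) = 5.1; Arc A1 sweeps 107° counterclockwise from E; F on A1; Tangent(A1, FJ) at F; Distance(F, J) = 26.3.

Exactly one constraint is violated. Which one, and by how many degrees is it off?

Tangent(A1, FJ) at F — off by 7.00°.

D = (0.00, 0.00) ✓; D.y = 0.00, E.y = 0.00 ✓; |DE| = 39.30 ✓; ∠(CE, ED) = 90.00° ✓; |CE| = 5.100 ✓; bearing(C→F) − bearing(C→E) = 107.0° ✓; |CF| = 5.100 ✓; ∠(CF, FJ) = 97.00° ✗; |FJ| = 26.30 ✓.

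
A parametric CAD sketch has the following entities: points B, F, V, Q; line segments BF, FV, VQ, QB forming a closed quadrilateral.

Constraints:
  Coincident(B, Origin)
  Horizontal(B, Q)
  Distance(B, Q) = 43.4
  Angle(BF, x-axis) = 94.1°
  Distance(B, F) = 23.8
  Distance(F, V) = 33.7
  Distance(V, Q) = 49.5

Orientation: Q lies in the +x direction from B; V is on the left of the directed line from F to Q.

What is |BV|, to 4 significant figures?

51.48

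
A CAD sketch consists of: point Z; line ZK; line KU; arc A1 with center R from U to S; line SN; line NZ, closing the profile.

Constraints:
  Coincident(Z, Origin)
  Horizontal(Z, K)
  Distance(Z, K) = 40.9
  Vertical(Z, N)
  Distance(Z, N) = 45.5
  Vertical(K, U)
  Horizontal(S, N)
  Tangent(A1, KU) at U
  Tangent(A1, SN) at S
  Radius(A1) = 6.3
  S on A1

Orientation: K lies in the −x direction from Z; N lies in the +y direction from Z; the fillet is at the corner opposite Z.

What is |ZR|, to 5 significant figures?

52.286

Z is at the origin; ZK is horizontal with |ZK| = 40.9 and K on the −x side, so K = (-40.900, 0.0000). ZN is vertical with |ZN| = 45.5 and N on the +y side, so N = (0.0000, 45.500). The virtual corner opposite Z is at (-40.900, 45.500). A1 meets KU tangentially, so RU is at right angles to KU and tangency of A1 to SN means the radius RS is perpendicular to SN, with radius 6.3, so the center R sits 6.3 in from both sides at R = (-34.600, 39.200). Then |ZR| = |R − Z| = 52.286.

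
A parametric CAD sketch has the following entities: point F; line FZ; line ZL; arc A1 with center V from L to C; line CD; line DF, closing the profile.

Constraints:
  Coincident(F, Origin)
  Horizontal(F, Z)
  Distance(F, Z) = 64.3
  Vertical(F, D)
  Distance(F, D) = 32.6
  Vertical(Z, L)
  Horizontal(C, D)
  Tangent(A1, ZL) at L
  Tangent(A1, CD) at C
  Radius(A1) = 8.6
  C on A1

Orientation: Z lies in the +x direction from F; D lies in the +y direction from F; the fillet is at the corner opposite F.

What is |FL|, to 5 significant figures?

68.633

The virtual corner opposite F is at (64.300, 32.600). Since A1 is tangent to ZL there, VL ⟂ ZL and tangency of A1 to CD means the radius VC is perpendicular to CD, with radius 8.6, so the center V sits 8.6 in from both sides at V = (55.700, 24.000). That places the tangent points at L = (64.300, 24.000) on ZL and C = (55.700, 32.600) on CD. Then |FL| = |L − F| = 68.633.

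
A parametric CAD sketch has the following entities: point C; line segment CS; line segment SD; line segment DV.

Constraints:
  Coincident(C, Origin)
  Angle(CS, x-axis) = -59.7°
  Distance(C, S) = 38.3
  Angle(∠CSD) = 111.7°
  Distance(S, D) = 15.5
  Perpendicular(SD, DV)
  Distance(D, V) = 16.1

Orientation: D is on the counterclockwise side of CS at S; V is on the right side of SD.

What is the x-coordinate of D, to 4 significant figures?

34.65

C is at the origin; CS runs at -59.7° with length 38.3, so S = 38.3·(cos -59.7°, sin -59.7°) = (19.32, -33.07). ∠CSD = 111.7°, so SD runs at -59.7° + (180° − 111.7°) = 8.600° from the x-axis; with |SD| = 15.5, D = S + 15.5·(cos 8.600°, sin 8.600°) = (34.65, -30.75). So D.x = 34.65.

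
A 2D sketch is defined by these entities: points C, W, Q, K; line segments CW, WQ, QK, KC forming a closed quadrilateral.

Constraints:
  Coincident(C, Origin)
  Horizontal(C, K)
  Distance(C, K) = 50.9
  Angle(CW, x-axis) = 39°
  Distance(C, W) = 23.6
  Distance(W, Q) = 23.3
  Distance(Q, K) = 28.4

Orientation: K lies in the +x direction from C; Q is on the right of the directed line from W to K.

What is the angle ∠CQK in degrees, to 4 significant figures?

145.6°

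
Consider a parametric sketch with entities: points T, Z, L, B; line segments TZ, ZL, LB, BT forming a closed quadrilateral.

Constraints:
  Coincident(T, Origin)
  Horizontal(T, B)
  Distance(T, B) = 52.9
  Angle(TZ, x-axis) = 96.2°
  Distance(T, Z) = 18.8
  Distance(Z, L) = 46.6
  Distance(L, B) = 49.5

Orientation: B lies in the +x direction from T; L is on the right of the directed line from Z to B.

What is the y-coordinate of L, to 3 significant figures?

-26.1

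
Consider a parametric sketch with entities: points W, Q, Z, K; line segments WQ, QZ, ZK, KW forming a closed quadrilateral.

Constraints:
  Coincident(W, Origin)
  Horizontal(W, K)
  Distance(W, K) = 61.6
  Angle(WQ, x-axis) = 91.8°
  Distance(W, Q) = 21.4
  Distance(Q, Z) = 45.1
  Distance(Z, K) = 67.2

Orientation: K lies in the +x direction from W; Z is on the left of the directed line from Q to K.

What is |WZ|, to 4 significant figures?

63.19

Checks: |QZ| = 45.10 ✓; |ZK| = 67.20 ✓.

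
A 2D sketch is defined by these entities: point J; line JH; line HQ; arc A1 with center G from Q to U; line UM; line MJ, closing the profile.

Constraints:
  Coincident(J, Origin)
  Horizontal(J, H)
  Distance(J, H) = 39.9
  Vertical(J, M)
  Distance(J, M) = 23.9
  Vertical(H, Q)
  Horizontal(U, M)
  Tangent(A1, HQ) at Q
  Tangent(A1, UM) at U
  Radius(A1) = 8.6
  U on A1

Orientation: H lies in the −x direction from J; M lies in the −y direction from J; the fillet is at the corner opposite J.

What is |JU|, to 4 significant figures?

39.38

J is at the origin; JH is horizontal with |JH| = 39.9 and H on the −x side, so H = (-39.90, 0.000). J and M share the same x with |JM| = 23.9 and M on the −y side, so M = (0.000, -23.90). The virtual corner opposite J is at (-39.90, -23.90). A1 meets HQ tangentially, so GQ is at right angles to HQ and A1 meets UM tangentially, so GU is at right angles to UM, with radius 8.6, so the center G sits 8.6 in from both sides at G = (-31.30, -15.30). That places the tangent points at Q = (-39.90, -15.30) on HQ and U = (-31.30, -23.90) on UM. Then |JU| = |U − J| = 39.38.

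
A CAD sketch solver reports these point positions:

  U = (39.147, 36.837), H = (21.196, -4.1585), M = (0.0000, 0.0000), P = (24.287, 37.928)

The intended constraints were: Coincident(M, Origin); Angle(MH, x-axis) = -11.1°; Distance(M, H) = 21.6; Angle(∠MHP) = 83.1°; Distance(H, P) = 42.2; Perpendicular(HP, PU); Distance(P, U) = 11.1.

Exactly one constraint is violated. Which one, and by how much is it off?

Distance(P, U) = 11.1 — off by 3.80.

M = (0.00, 0.00) ✓; MH at -11.10° ✓; |MH| = 21.60 ✓; ∠MHP = 83.10° ✓; |HP| = 42.20 ✓; ∠(HP, PU) = 90.00° ✓; |PU| = 14.90 ✗.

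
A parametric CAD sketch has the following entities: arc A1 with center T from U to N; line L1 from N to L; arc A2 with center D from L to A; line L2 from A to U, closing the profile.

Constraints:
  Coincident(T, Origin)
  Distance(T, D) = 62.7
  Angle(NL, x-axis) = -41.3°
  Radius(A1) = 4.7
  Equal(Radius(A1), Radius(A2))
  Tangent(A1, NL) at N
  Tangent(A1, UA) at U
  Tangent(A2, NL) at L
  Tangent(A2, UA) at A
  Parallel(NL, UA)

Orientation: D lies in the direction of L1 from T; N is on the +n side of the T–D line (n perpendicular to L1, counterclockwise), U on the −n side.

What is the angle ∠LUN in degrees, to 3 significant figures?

81.5°

The slot axis is L1's direction at -41.3°, so u = (cos -41.3°, sin -41.3°) = (0.751, -0.660) and n = (−sin -41.3°, cos -41.3°) = (0.660, 0.751). T is at the origin and D lies 62.7 along u from T, so D = 62.7·u = (47.1, -41.4). Tangency of A1 to both parallel lines with radius 4.7 puts N and U at T ± 4.7·n: N = (3.10, 3.53), U = (-3.10, -3.53). Equal radii place L and A the same way about D: L = D + 4.7·n = (50.2, -37.9), A = D − 4.7·n = (44.0, -44.9). Then cos ∠LUN = UL·UN / (|UL||UN|), giving 81.5°.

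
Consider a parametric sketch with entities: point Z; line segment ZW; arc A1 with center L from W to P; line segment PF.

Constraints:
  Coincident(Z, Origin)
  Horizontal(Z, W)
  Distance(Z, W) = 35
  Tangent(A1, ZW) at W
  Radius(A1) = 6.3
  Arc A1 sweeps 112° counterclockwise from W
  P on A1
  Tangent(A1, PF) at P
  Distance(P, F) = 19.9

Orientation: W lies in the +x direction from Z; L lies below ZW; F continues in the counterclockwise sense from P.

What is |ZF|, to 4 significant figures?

45.56

Z is at the origin; ZW is horizontal with |ZW| = 35.0 and W on the +x side, so W = (35.00, 0.000). Since A1 is tangent to ZW there, LW ⟂ ZW, so L = W + (0, -6.3) = (35.00, -6.300). On A1, W sits at bearing 90° from L; a 112° counterclockwise sweep puts P at bearing 202°, so P = L + 6.3·(cos 202°, sin 202°) = (29.16, -8.660). A1 meets PF tangentially, so LP is at right angles to PF, so PF runs along (−sin 202°, cos 202°); with |PF| = 19.9, F = (36.61, -27.11). Then |ZF| = |F − Z| = 45.56.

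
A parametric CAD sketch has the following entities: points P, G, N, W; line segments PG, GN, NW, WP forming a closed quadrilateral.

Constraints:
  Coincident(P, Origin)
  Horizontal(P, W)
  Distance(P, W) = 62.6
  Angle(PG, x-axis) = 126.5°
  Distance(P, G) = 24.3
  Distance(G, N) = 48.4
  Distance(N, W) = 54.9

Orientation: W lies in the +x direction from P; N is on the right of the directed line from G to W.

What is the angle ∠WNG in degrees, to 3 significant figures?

100°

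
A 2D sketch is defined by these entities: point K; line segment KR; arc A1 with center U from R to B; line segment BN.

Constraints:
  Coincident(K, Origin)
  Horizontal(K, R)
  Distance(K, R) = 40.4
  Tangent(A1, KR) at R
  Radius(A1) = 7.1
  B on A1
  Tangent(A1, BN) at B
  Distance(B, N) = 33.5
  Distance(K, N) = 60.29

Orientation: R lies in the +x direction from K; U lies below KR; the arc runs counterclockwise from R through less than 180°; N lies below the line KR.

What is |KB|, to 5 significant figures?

34.915

K is at the origin; KR is horizontal with |KR| = 40.4 and R on the +x side, so R = (40.400, 0.0000). A1 meets KR tangentially, so UR is at right angles to KR, so U = R + (0, -7.1) = (40.400, -7.1000). Since UB ⟂ BN (tangency), |UN| = √(7.1² + 33.5²) = 34.244 regardless of where B sits on A1. So N lies on both circle(K, 60.29) and circle(U, 34.244); the below-KR intersection is N = (44.066, -41.147). B is the foot of the tangent from N: B = (33.652, -9.3071).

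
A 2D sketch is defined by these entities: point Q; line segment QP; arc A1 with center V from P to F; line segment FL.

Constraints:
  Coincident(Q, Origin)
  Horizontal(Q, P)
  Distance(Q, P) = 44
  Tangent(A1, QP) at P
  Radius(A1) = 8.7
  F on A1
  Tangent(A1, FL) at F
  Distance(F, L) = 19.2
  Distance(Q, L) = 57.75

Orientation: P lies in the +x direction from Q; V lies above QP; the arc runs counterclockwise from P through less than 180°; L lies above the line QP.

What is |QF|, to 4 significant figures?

53.54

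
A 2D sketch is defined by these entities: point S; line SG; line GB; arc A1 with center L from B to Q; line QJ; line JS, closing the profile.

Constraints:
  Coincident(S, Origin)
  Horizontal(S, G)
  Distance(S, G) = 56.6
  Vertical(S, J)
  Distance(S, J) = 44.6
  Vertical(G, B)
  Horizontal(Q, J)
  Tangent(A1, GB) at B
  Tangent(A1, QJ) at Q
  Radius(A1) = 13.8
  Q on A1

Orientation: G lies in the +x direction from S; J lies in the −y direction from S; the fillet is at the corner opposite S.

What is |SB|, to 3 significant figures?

64.4

The virtual corner opposite S is at (56.6, -44.6). Tangency of A1 to GB means the radius LB is perpendicular to GB and since A1 is tangent to QJ there, LQ ⟂ QJ, with radius 13.8, so the center L sits 13.8 in from both sides at L = (42.8, -30.8). That places the tangent points at B = (56.6, -30.8) on GB and Q = (42.8, -44.6) on QJ. Then |SB| = |B − S| = 64.4.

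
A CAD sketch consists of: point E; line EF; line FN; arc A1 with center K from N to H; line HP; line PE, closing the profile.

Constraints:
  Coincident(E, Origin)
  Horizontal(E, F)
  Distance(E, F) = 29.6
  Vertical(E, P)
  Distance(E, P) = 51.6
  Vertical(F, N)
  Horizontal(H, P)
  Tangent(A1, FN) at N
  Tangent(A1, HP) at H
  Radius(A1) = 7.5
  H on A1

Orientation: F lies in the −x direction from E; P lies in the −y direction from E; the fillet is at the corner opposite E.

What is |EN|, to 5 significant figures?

53.113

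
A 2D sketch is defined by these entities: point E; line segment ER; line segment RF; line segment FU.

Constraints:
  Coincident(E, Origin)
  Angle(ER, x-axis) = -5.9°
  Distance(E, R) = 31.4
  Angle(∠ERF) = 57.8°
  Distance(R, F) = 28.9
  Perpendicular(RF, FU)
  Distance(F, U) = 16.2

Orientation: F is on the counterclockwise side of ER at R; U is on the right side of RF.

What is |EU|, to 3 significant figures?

44.5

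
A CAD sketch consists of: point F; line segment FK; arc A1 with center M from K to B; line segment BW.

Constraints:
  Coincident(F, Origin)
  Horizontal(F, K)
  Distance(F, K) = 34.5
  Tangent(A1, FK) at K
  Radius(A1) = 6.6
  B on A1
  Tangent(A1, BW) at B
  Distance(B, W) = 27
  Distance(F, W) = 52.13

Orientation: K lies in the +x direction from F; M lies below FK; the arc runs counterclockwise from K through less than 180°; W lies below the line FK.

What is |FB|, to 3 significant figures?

30.0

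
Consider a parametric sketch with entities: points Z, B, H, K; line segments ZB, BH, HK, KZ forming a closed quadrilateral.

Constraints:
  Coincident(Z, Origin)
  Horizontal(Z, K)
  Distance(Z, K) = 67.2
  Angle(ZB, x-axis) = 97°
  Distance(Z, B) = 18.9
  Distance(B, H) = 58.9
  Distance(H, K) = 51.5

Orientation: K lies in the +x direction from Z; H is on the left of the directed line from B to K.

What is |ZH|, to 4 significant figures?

68.50

Z is at the origin; ZK is horizontal with |ZK| = 67.2 and K in +x, so K = (67.2, 0). ZB runs at 97.0° with |ZB| = 18.9, so B = (-2.303, 18.76). H is determined by |BH| = 58.9 and |HK| = 51.5 together: it lies at the intersection of circle(B, 58.9) and circle(K, 51.5). With |BK| = 71.99, the foot of the radical line on BK is 41.67 from B and the perpendicular offset is √(58.9² − 41.67²) = 41.63. Taking the left-of-BK solution: H = (48.77, 48.09).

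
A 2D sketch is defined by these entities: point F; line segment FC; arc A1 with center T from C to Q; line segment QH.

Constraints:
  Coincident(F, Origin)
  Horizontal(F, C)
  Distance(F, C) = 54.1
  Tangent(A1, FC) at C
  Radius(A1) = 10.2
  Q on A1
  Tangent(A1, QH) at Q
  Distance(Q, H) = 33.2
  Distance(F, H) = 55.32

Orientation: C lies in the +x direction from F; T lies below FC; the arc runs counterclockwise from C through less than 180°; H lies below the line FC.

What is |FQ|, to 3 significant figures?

44.9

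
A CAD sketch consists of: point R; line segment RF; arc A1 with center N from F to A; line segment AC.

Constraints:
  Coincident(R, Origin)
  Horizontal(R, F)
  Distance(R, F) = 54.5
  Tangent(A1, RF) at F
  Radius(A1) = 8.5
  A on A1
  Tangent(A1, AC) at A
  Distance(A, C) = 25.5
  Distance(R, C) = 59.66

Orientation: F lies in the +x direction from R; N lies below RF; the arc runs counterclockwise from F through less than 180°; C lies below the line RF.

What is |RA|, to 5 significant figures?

46.976

R is at the origin; RF is horizontal with |RF| = 54.5 and F on the +x side, so F = (54.500, 0.0000). Since A1 is tangent to RF there, NF ⟂ RF, so N = F + (0, -8.5) = (54.500, -8.5000). Since NA ⟂ AC (tangency), |NC| = √(8.5² + 25.5²) = 26.879 regardless of where A sits on A1. So C lies on both circle(R, 59.66) and circle(N, 26.879); the below-RF intersection is C = (48.526, -34.707). A is the foot of the tangent from C: A = (46.040, -9.3284).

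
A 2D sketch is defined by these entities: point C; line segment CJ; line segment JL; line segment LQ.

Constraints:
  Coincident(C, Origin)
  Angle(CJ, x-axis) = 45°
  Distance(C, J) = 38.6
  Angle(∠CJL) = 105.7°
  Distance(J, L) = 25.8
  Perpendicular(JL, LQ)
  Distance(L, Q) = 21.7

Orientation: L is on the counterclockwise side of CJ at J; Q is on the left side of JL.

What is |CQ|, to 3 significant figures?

39.4

C is at the origin; CJ runs at 45.0° with length 38.6, so J = 38.6·(cos 45.0°, sin 45.0°) = (27.3, 27.3). ∠CJL = 105.7°, so JL runs at 45.0° + (180° − 105.7°) = 119° from the x-axis; with |JL| = 25.8, L = J + 25.8·(cos 119°, sin 119°) = (14.7, 49.8). The perpendicularity gives LQ at right angles to JL; with |LQ| = 21.7 on the left of JL, Q = L + 21.7·(-0.872, -0.489) = (-4.26, 39.2). Then |CQ| = |Q − C| = 39.4.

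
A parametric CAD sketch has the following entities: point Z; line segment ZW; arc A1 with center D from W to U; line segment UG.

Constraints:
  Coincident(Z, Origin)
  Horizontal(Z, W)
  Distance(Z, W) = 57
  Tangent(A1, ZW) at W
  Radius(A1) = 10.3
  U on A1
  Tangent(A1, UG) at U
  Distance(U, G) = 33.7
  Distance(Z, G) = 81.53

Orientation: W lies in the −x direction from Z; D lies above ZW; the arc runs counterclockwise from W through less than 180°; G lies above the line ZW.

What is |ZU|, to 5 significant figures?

51.474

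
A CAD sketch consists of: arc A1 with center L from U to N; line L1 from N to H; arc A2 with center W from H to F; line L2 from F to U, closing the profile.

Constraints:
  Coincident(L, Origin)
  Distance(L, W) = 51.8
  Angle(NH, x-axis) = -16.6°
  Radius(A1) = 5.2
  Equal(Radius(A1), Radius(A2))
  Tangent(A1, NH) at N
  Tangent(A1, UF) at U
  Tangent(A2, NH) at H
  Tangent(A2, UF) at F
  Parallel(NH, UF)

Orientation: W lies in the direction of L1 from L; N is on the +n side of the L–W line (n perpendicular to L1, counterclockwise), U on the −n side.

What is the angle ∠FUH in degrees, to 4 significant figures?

11.35°

The slot axis is L1's direction at -16.6°, so u = (cos -16.6°, sin -16.6°) = (0.9583, -0.2857) and n = (−sin -16.6°, cos -16.6°) = (0.2857, 0.9583). L is at the origin and W lies 51.8 along u from L, so W = 51.8·u = (49.64, -14.80). Tangency of A1 to both parallel lines with radius 5.2 puts N and U at L ± 5.2·n: N = (1.486, 4.983), U = (-1.486, -4.983). Equal radii place H and F the same way about W: H = W + 5.2·n = (51.13, -9.815), F = W − 5.2·n = (48.16, -19.78). Then cos ∠FUH = UF·UH / (|UF||UH|), giving 11.35°.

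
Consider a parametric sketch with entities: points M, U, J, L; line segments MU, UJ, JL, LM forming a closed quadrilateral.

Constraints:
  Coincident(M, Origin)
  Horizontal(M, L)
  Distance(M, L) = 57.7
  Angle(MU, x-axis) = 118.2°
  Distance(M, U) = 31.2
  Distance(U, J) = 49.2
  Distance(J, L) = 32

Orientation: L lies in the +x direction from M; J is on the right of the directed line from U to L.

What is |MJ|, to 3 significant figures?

25.7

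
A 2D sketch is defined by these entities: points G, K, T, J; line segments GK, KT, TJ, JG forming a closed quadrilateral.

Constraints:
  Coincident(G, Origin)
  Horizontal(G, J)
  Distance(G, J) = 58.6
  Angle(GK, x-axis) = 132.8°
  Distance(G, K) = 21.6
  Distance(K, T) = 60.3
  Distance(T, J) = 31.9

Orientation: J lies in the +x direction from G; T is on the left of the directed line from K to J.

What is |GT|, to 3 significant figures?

52.7

Checks: |KT| = 60.30 ✓; |TJ| = 31.90 ✓.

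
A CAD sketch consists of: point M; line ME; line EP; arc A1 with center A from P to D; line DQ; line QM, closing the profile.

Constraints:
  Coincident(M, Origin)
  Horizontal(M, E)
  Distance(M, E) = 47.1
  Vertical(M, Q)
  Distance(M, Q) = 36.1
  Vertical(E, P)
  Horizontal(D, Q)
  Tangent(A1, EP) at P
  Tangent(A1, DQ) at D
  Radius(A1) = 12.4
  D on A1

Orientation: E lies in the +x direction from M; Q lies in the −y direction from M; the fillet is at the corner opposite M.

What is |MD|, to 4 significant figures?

50.07

M is at the origin; M and E share the same y with |ME| = 47.1 and E on the +x side, so E = (47.10, 0.000). MQ is vertical with |MQ| = 36.1 and Q on the −y side, so Q = (0.000, -36.10). The virtual corner opposite M is at (47.10, -36.10). Tangency of A1 to EP means the radius AP is perpendicular to EP and the tangent condition forces AD to be normal to DQ, with radius 12.4, so the center A sits 12.4 in from both sides at A = (34.70, -23.70). That places the tangent points at P = (47.10, -23.70) on EP and D = (34.70, -36.10) on DQ. Then |MD| = |D − M| = 50.07.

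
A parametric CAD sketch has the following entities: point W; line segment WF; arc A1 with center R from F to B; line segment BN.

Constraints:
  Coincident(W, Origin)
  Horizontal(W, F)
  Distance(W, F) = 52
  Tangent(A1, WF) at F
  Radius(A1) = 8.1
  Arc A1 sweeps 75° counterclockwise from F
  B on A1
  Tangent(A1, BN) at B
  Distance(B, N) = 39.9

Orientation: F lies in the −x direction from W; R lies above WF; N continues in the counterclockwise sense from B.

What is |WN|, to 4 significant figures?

55.95

W is at the origin; WF is horizontal with |WF| = 52.0 and F on the −x side, so F = (-52.00, 0.000). A1 meets WF tangentially, so RF is at right angles to WF, so R = F + (0, 8.1) = (-52.00, 8.100). On A1, F sits at bearing -90° from R; a 75° counterclockwise sweep puts B at bearing -15°, so B = R + 8.1·(cos -15°, sin -15°) = (-44.18, 6.004). Since A1 is tangent to BN there, RB ⟂ BN, so BN runs along (−sin -15°, cos -15°); with |BN| = 39.9, N = (-33.85, 44.54). Then |WN| = |N − W| = 55.95.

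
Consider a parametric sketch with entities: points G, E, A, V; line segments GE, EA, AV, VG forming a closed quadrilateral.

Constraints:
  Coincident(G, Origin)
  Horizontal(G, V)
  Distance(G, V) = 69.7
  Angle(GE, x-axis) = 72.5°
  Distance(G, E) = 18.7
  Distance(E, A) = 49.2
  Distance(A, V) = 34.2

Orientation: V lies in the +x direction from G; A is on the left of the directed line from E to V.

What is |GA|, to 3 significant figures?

61.2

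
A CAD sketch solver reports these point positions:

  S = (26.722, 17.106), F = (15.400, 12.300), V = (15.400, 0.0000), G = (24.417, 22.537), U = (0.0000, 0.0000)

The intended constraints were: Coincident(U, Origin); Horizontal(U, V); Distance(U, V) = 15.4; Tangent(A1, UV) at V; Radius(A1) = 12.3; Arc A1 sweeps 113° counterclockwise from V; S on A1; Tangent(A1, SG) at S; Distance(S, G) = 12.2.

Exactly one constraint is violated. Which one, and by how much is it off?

Distance(S, G) = 12.2 — off by 6.30.

U = (0.00, 0.00) ✓; U.y = 0.00, V.y = 0.00 ✓; |UV| = 15.40 ✓; ∠(FV, VU) = 90.00° ✓; |FV| = 12.30 ✓; bearing(F→S) − bearing(F→V) = 113.0° ✓; |FS| = 12.30 ✓; ∠(FS, SG) = 90.00° ✓; |SG| = 5.900 ✗.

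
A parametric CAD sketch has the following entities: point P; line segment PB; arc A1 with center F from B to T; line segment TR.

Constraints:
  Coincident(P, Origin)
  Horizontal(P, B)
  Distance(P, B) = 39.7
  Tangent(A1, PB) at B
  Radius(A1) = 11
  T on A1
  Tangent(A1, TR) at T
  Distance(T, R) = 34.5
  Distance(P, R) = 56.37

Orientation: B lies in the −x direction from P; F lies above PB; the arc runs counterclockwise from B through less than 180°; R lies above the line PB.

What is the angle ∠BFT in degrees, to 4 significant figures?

95.45°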